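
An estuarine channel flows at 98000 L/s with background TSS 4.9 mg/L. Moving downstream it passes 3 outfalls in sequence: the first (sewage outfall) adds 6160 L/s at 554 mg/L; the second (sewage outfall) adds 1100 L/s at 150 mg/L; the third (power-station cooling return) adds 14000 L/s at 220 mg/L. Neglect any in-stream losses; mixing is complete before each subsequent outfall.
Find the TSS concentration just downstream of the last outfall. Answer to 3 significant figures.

59.9 mg/L

Outfall 1: combined Q = 104200 L/s; C = (98000·4.900 + 6160·554.0)/104200 = 37.37 mg/L.
Outfall 2: combined Q = 105300 L/s; C = (104200·37.37 + 1100·150.0)/105300 = 38.55 mg/L.
Outfall 3: combined Q = 119300 L/s; C = (105300·38.55 + 14000·220.0)/119300 = 59.85 mg/L.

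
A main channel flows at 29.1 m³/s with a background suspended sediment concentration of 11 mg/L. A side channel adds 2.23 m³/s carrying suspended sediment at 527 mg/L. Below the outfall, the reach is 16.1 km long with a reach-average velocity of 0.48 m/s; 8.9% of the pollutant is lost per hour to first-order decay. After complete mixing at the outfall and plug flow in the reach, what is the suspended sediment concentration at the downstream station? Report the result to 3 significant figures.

20.0 mg/L

Mass balance: C = (29.10·11.00 + 2.230·527.0) / 31.33 = 1495/31.33 = 47.73 mg/L.
Travel time t = 16.1·1000 / 0.48 = 33540 s = 9.317 h.
8.9%/h lost → k = −ln(1 − 0.089) = 0.09321 h⁻¹.
First-order decay: C = 47.73·exp(−k·t) = 47.73·0.4196 = 20.03 mg/L.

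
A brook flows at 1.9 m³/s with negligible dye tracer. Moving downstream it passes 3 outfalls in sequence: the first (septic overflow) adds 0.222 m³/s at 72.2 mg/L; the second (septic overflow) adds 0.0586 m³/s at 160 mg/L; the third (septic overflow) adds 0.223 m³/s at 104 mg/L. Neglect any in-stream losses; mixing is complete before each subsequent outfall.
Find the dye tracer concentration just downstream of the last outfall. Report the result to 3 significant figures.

Below outfall 1: Q → 2.122 m³/s, C = (1.900·0 + 0.2220·72.20)/2.122 = 7.553 mg/L.
Below outfall 2: Q → 2.181 m³/s, C = (2.122·7.553 + 0.05860·160.0)/2.181 = 11.65 mg/L.
Below outfall 3: Q → 2.404 m³/s, C = (2.181·11.65 + 0.2230·104.0)/2.404 = 20.22 mg/L.

20.2 mg/L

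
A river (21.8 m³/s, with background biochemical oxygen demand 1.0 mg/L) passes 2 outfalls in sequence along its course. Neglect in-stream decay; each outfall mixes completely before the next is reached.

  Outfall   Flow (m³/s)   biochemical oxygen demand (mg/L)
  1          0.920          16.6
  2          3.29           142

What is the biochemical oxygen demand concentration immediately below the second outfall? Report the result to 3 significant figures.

Below outfall 1: Q → 22.72 m³/s, C = (21.80·1.000 + 0.9200·16.60)/22.72 = 1.632 mg/L.
Below outfall 2: Q → 26.01 m³/s, C = (22.72·1.632 + 3.290·142.0)/26.01 = 19.39 mg/L.

19.4 mg/L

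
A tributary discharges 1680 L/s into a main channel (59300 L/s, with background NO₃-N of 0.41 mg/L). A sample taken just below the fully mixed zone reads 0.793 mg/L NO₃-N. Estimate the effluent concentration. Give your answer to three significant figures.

14.3 mg/L

Mass balance: 59300·0.4100 + 1680·Cₑ = 60980·0.7930
→ Cₑ = (60980·0.7930 − 59300·0.4100) / 1680 = 14.31 mg/L.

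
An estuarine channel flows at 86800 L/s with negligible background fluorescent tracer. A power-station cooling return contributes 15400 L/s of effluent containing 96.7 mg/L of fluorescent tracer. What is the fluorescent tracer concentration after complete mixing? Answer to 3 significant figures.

14.6 mg/L

Flow-weighted average: C = (86800·0 + 15400·96.70) / 102200 = 1489000/102200 = 14.57 mg/L.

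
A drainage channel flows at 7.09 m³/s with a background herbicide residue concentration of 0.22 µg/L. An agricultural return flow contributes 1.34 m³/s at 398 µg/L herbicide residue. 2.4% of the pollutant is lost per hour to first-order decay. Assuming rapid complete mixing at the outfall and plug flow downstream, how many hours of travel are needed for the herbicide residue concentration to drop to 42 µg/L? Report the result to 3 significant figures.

Conservation of mass: C = (7.090·0.2200 + 1.340·398.0) / 8.430 = 534.9/8.430 = 63.45 µg/L.
2.4%/h lost → k = −ln(1 − 0.024) = 0.02429 h⁻¹.
63.45·exp(−k·t) = 42 → t = ln(63.45/42)/k = 61140 s = 16.98 h.

17.0 h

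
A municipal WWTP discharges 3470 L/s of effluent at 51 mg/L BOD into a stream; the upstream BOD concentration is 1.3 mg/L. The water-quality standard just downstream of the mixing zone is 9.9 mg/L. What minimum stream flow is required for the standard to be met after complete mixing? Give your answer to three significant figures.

Set C_mix = 9.9: (Q·1.300 + 3470·51.00) / (Q + 3470) = 9.9
→ Q = 3470·(51.00 − 9.9)/(9.9 − 1.300) = 16580 L/s.

16600 L/s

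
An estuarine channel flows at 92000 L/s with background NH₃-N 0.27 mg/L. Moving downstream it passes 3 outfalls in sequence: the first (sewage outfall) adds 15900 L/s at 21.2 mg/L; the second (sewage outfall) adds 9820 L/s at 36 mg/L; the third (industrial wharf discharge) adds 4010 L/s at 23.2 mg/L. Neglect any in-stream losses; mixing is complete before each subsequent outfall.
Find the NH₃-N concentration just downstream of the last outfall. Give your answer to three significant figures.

6.64 mg/L

Below outfall 1: Q → 107900 L/s, C = (92000·0.2700 + 15900·21.20)/107900 = 3.354 mg/L.
Below outfall 2: Q → 117700 L/s, C = (107900·3.354 + 9820·36.00)/117700 = 6.077 mg/L.
Below outfall 3: Q → 121700 L/s, C = (117700·6.077 + 4010·23.20)/121700 = 6.642 mg/L.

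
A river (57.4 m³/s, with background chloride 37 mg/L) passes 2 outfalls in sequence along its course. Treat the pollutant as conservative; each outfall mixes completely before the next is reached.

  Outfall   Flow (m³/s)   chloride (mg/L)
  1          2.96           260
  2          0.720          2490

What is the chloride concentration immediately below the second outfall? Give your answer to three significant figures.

Outfall 1: combined Q = 60.36 m³/s; C = (57.40·37.00 + 2.960·260.0)/60.36 = 47.94 mg/L.
Outfall 2: combined Q = 61.08 m³/s; C = (60.36·47.94 + 0.7200·2490)/61.08 = 76.72 mg/L.

76.7 mg/L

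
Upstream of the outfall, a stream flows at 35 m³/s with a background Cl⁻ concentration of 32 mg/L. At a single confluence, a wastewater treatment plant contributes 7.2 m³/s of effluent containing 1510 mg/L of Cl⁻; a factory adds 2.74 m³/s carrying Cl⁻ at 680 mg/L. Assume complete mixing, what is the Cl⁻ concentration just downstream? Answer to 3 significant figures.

308 mg/L

Mass balance: C = (35.00·32.00 + 7.200·1510 + 2.740·680.0) / 44.94 = 13860/44.94 = 308.3 mg/L.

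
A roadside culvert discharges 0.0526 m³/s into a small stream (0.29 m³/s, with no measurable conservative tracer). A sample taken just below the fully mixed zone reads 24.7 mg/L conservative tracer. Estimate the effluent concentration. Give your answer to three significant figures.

161 mg/L

Mass balance: 0.2900·0 + 0.05260·Cₑ = 0.3426·24.70
→ Cₑ = (0.3426·24.70 − 0.2900·0) / 0.05260 = 160.9 mg/L.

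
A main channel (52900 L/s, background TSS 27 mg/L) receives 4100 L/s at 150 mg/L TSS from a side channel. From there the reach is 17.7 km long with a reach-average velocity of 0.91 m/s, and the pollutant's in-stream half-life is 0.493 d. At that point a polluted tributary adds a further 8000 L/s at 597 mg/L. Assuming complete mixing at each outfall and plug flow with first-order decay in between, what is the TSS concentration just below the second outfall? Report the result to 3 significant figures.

96.4 mg/L

Conservation of mass: C = (52900·27.00 + 4100·150.0) / 57000 = 2043000/57000 = 35.85 mg/L; combined flow 57000 L/s.
Travel time t = 17.7·1000 / 0.91 = 19450 s = 5.403 h.
Half-life 0.493 d → k = ln 2 / 0.493 = 1.406 d⁻¹.
First-order decay: C = 35.85·exp(−k·t) = 35.85·0.7287 = 26.12 mg/L.
Second outfall: C = (57000·26.12 + 8000·597.0)/65000 = 96.38 mg/L.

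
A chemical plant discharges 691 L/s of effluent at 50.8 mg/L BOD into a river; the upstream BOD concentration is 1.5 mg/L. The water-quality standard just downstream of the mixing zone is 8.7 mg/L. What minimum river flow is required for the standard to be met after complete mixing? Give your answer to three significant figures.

Set C_mix = 8.7: (Q·1.500 + 691.0·50.80) / (Q + 691.0) = 8.7
→ Q = 691.0·(50.80 − 8.7)/(8.7 − 1.500) = 4040 L/s.

4040 L/s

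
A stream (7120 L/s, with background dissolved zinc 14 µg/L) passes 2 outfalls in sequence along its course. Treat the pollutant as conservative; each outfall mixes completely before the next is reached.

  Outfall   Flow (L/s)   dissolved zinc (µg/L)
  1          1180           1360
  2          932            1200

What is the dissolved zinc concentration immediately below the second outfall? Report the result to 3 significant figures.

306 µg/L

Outfall 1: combined Q = 8300 L/s; C = (7120·14.00 + 1180·1360)/8300 = 205.4 µg/L.
Outfall 2: combined Q = 9232 L/s; C = (8300·205.4 + 932.0·1200)/9232 = 305.8 µg/L.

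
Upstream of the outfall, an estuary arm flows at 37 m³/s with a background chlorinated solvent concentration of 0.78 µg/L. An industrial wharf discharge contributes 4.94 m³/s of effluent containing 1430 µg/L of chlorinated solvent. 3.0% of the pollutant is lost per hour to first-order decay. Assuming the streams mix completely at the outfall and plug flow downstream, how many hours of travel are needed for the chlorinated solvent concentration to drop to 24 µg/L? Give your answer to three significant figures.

Conservation of mass: C = (37.00·0.7800 + 4.940·1430) / 41.94 = 7093/41.94 = 169.1 µg/L.
3.0%/h lost → k = −ln(1 − 0.03) = 0.03046 h⁻¹.
169.1·exp(−k·t) = 24 → t = ln(169.1/24)/k = 230800 s = 64.10 h.

64.1 h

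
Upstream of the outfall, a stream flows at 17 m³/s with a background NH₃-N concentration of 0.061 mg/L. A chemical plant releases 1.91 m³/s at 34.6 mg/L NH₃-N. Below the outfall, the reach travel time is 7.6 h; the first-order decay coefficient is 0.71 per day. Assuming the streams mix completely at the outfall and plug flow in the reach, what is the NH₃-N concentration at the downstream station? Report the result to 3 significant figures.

2.83 mg/L

Mass balance: C = (17.00·0.06100 + 1.910·34.60) / 18.91 = 67.12/18.91 = 3.550 mg/L.
Applying C = C₀e^(−kt): 3.550 × 0.7986 = 2.835 mg/L.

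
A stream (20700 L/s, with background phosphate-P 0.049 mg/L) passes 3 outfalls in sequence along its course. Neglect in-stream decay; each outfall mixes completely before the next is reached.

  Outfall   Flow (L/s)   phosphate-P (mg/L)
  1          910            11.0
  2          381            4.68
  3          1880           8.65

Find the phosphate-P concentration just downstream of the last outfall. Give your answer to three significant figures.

1.22 mg/L

After outfall 1: Q = 20700 + 910.0 = 21610 L/s; C = (20700·0.04900 + 910.0·11.00)/21610 = 0.5101 mg/L.
After outfall 2: Q = 21610 + 381.0 = 21990 L/s; C = (21610·0.5101 + 381.0·4.680)/21990 = 0.5824 mg/L.
After outfall 3: Q = 21990 + 1880 = 23870 L/s; C = (21990·0.5824 + 1880·8.650)/23870 = 1.218 mg/L.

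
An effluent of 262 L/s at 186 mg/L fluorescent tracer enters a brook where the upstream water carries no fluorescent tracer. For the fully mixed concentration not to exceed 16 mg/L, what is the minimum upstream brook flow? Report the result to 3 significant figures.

Set C_mix = 16: (Q·0 + 262.0·186.0) / (Q + 262.0) = 16
→ Q = 262.0·(186.0 − 16)/(16 − 0) = 2784 L/s.

2780 L/s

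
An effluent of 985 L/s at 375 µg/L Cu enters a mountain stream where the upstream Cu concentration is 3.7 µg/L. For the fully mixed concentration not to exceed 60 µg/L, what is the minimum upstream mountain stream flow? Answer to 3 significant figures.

Set C_mix = 60: (Q·3.700 + 985.0·375.0) / (Q + 985.0) = 60
→ Q = 985.0·(375.0 − 60)/(60 − 3.700) = 5511 L/s.

5510 L/s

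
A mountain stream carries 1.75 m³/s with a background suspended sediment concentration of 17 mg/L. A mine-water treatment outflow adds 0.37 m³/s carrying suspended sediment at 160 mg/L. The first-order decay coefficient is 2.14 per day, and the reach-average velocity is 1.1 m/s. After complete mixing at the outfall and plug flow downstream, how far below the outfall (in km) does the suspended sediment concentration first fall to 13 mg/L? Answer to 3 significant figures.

Flow-weighted average: C = (1.750·17.00 + 0.3700·160.0) / 2.120 = 88.95/2.120 = 41.96 mg/L.
Set 41.96·exp(−k·t) = 13 → t = ln(41.96/13)/k = 47310 s = 13.14 h.
Distance = v·t = 1.1·47310 = 52040 m = 52.04 km.

52.0 km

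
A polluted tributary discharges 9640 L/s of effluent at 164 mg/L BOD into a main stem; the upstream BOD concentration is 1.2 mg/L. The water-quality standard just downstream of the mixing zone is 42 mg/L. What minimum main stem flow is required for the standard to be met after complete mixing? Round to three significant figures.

28800 L/s

Set C_mix = 42: (Q·1.200 + 9640·164.0) / (Q + 9640) = 42
→ Q = 9640·(164.0 − 42)/(42 − 1.200) = 28830 L/s.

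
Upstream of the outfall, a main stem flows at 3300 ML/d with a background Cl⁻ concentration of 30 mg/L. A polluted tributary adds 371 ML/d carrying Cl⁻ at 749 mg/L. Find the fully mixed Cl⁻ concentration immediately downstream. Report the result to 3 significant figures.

After mixing, C = (3300·30.00 + 371.0·749.0) / 3671 = 376900/3671 = 102.7 mg/L.

103 mg/L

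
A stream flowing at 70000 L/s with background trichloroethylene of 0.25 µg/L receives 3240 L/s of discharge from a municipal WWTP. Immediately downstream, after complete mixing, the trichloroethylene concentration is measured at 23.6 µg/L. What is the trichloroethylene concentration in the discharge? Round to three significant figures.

Mass balance: 70000·0.2500 + 3240·Cₑ = 73240·23.60
→ Cₑ = (73240·23.60 − 70000·0.2500) / 3240 = 528.1 µg/L.

528 µg/L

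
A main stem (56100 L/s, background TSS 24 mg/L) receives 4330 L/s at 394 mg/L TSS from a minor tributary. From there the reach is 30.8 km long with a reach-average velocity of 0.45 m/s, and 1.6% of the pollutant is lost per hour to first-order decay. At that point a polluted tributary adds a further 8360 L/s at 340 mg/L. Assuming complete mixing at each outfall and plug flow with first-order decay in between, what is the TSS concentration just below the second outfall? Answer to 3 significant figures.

74.0 mg/L

After mixing, C = (56100·24.00 + 4330·394.0) / 60430 = 3052000/60430 = 50.51 mg/L; combined flow 60430 L/s.
Travel time t = 30.8·1000 / 0.45 = 68440 s = 19.01 h.
1.6%/h lost → k = −ln(1 − 0.016) = 0.01613 h⁻¹.
Applying C = C₀e^(−kt): 50.51 × 0.7359 = 37.17 mg/L.
At the second outfall, C = (60430·37.17 + 8360·340.0) / (60430 + 8360) = 73.97 mg/L.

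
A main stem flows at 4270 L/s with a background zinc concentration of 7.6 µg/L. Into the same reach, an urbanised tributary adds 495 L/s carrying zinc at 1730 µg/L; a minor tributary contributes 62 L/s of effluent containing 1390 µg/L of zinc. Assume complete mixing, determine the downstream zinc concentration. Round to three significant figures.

Mixed concentration C = ΣQC/ΣQ = (4270·7.600 + 495.0·1730 + 62.00·1390) / 4827 = 975000/4827 = 202.0 µg/L.

202 µg/L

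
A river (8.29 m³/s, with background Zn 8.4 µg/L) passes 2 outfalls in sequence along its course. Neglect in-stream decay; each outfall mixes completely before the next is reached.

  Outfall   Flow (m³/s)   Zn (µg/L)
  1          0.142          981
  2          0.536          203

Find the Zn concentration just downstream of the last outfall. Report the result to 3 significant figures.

Below outfall 1: Q → 8.432 m³/s, C = (8.290·8.400 + 0.1420·981.0)/8.432 = 24.78 µg/L.
Below outfall 2: Q → 8.968 m³/s, C = (8.432·24.78 + 0.5360·203.0)/8.968 = 35.43 µg/L.

35.4 µg/L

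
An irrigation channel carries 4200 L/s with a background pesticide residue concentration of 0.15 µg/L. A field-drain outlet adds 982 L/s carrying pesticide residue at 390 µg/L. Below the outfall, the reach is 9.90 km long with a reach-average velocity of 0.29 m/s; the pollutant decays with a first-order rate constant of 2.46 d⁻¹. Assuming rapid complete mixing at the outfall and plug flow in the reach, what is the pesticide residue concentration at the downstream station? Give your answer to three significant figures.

28.0 µg/L

Mass balance: C = (4200·0.1500 + 982.0·390.0) / 5182 = 383600/5182 = 74.03 µg/L.
Travel time t = 9.90·1000 / 0.29 = 34140 s = 9.483 h.
Applying C = C₀e^(−kt): 74.03 × 0.3783 = 28.01 µg/L.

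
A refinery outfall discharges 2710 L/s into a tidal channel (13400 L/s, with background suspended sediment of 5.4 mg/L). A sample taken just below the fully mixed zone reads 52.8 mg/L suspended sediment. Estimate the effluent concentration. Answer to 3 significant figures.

287 mg/L

Mass balance: 13400·5.400 + 2710·Cₑ = 16110·52.80
→ Cₑ = (16110·52.80 − 13400·5.400) / 2710 = 287.2 mg/L.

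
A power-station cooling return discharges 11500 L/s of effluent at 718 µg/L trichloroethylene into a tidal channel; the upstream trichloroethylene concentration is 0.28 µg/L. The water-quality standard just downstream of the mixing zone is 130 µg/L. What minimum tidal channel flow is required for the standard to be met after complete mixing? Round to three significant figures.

Set C_mix = 130: (Q·0.2800 + 11500·718.0) / (Q + 11500) = 130
→ Q = 11500·(718.0 − 130)/(130 − 0.2800) = 52130 L/s.

52100 L/s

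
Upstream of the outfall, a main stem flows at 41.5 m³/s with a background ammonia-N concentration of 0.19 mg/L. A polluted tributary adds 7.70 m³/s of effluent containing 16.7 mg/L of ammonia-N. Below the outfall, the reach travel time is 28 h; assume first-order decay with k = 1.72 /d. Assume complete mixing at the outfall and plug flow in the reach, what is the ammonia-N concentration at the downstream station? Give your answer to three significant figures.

0.373 mg/L

Mass balance: C = (41.50·0.1900 + 7.700·16.70) / 49.20 = 136.5/49.20 = 2.774 mg/L.
After decay, C = 2.774 × e^(−kt) = 2.774 × 0.1344 = 0.3729 mg/L.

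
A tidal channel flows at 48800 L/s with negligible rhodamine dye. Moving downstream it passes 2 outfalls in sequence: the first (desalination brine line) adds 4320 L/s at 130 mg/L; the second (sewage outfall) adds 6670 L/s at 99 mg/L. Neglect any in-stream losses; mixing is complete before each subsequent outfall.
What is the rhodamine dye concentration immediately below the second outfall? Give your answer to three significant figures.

Below outfall 1: Q → 53120 L/s, C = (48800·0 + 4320·130.0)/53120 = 10.57 mg/L.
Below outfall 2: Q → 59790 L/s, C = (53120·10.57 + 6670·99.00)/59790 = 20.44 mg/L.

20.4 mg/L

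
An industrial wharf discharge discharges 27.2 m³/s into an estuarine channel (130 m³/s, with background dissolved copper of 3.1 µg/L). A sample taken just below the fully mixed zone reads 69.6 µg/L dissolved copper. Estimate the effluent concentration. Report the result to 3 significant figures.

Mass balance: 130.0·3.100 + 27.20·Cₑ = 157.2·69.60
→ Cₑ = (157.2·69.60 − 130.0·3.100) / 27.20 = 387.4 µg/L.

387 µg/L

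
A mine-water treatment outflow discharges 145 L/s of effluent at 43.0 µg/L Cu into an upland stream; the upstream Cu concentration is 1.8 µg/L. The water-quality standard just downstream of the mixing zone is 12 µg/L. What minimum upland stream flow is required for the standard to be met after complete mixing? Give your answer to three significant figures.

441 L/s

Set C_mix = 12: (Q·1.800 + 145.0·43.00) / (Q + 145.0) = 12
→ Q = 145.0·(43.00 − 12)/(12 − 1.800) = 440.7 L/s.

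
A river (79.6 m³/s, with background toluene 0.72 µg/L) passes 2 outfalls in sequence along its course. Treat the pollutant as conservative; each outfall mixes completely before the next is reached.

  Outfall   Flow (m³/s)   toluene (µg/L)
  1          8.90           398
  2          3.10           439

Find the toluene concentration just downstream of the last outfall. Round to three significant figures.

54.2 µg/L

After outfall 1: Q = 79.60 + 8.900 = 88.50 m³/s; C = (79.60·0.7200 + 8.900·398.0)/88.50 = 40.67 µg/L.
After outfall 2: Q = 88.50 + 3.100 = 91.60 m³/s; C = (88.50·40.67 + 3.100·439.0)/91.60 = 54.15 µg/L.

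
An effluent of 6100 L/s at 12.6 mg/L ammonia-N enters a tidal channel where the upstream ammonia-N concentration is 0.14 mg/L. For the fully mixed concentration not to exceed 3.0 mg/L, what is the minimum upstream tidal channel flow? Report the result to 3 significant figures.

Set C_mix = 3.0: (Q·0.1400 + 6100·12.60) / (Q + 6100) = 3.0
→ Q = 6100·(12.60 − 3.0)/(3.0 − 0.1400) = 20480 L/s.

20500 L/s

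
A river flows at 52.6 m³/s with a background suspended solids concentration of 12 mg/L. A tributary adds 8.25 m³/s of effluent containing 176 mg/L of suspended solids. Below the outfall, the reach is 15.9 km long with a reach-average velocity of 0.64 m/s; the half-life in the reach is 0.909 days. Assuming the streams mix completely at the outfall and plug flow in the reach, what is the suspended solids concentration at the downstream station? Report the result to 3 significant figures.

27.5 mg/L

After mixing, C = (52.60·12.00 + 8.250·176.0) / 60.85 = 2083/60.85 = 34.24 mg/L.
Travel time t = 15.9·1000 / 0.64 = 24840 s = 6.901 h.
Half-life 0.909 d → k = ln 2 / 0.909 = 0.7625 d⁻¹.
Applying C = C₀e^(−kt): 34.24 × 0.8031 = 27.49 mg/L.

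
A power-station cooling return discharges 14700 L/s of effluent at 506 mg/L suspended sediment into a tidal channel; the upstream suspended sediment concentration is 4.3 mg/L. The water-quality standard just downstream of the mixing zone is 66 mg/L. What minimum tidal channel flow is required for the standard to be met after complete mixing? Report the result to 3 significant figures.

105000 L/s

Set C_mix = 66: (Q·4.300 + 14700·506.0) / (Q + 14700) = 66
→ Q = 14700·(506.0 − 66)/(66 − 4.300) = 104800 L/s.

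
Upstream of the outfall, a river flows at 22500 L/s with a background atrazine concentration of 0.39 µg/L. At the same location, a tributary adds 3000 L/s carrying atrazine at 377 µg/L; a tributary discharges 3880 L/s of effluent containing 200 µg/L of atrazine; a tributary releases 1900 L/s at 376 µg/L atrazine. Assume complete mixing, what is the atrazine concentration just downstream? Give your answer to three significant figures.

Flow-weighted average: C = (22500·0.3900 + 3000·377.0 + 3880·200.0 + 1900·376.0) / 31280 = 2630000/31280 = 84.08 µg/L.

84.1 µg/L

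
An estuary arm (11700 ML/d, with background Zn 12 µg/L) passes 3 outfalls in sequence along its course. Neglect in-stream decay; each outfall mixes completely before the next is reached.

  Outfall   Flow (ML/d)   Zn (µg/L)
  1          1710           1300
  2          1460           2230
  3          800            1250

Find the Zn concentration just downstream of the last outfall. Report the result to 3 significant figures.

Below outfall 1: Q → 13410 ML/d, C = (11700·12.00 + 1710·1300)/13410 = 176.2 µg/L.
Below outfall 2: Q → 14870 ML/d, C = (13410·176.2 + 1460·2230)/14870 = 377.9 µg/L.
Below outfall 3: Q → 15670 ML/d, C = (14870·377.9 + 800.0·1250)/15670 = 422.4 µg/L.

422 µg/L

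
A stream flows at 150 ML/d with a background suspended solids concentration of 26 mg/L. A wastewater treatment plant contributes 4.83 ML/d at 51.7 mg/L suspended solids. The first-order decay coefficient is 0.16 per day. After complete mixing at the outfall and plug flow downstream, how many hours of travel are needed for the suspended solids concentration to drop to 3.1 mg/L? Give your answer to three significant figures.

324 h

Conservation of mass: C = (150.0·26.00 + 4.830·51.70) / 154.8 = 4150/154.8 = 26.80 mg/L.
26.80·exp(−k·t) = 3.1 → t = ln(26.80/3.1)/k = 1165000 s = 323.6 h.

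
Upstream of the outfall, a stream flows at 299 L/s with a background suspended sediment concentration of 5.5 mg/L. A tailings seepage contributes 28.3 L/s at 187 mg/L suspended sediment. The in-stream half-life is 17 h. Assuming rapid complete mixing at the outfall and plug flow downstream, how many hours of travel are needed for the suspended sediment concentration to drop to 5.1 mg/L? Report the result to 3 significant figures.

Conservation of mass: C = (299.0·5.500 + 28.30·187.0) / 327.3 = 6937/327.3 = 21.19 mg/L.
Half-life 17 h → k = ln 2 / 17 = 0.04077 h⁻¹ = 0.9786 d⁻¹.
21.19·exp(−k·t) = 5.1 → t = ln(21.19/5.1)/k = 125800 s = 34.94 h.

34.9 h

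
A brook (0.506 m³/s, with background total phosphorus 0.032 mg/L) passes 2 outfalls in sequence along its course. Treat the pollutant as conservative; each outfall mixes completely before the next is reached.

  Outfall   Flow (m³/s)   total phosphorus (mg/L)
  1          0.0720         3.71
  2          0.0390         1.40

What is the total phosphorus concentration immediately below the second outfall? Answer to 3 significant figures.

0.548 mg/L

Outfall 1: combined Q = 0.5780 m³/s; C = (0.5060·0.03200 + 0.07200·3.710)/0.5780 = 0.4902 mg/L.
Outfall 2: combined Q = 0.6170 m³/s; C = (0.5780·0.4902 + 0.03900·1.400)/0.6170 = 0.5477 mg/L.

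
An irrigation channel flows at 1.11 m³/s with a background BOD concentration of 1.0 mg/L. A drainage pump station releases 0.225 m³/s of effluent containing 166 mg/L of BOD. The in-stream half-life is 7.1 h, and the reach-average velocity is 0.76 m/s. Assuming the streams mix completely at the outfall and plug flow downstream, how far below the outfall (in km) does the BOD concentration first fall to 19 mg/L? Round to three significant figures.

Conservation of mass: C = (1.110·1.000 + 0.2250·166.0) / 1.335 = 38.46/1.335 = 28.81 mg/L.
Half-life 7.1 h → k = ln 2 / 7.1 = 0.09763 h⁻¹ = 2.343 d⁻¹.
Set 28.81·exp(−k·t) = 19 → t = ln(28.81/19)/k = 15350 s = 4.264 h.
Distance = v·t = 0.76·15350 = 11670 m = 11.67 km.

11.7 km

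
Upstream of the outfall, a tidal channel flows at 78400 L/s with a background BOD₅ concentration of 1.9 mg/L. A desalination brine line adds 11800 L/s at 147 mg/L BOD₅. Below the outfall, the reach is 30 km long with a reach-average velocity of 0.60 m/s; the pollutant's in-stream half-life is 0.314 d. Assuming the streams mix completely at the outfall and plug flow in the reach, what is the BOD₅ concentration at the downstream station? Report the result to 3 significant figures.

Conservation of mass: C = (78400·1.900 + 11800·147.0) / 90200 = 1884000/90200 = 20.88 mg/L.
Travel time t = 30·1000 / 0.60 = 50000 s = 13.89 h.
Half-life 0.314 d → k = ln 2 / 0.314 = 2.207 d⁻¹.
Applying C = C₀e^(−kt): 20.88 × 0.2787 = 5.821 mg/L.

5.82 mg/L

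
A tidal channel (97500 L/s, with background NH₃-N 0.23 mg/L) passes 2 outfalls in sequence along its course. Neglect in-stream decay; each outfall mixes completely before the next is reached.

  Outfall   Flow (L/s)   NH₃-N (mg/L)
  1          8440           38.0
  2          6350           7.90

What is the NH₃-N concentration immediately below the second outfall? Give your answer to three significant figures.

3.50 mg/L

After outfall 1: Q = 97500 + 8440 = 105900 L/s; C = (97500·0.2300 + 8440·38.00)/105900 = 3.239 mg/L.
After outfall 2: Q = 105900 + 6350 = 112300 L/s; C = (105900·3.239 + 6350·7.900)/112300 = 3.503 mg/L.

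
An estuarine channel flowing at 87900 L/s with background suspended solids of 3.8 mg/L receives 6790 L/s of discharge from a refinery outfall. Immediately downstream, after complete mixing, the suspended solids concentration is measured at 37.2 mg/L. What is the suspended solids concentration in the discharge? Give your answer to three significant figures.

Mass balance: 87900·3.800 + 6790·Cₑ = 94690·37.20
→ Cₑ = (94690·37.20 − 87900·3.800) / 6790 = 469.6 mg/L.

470 mg/L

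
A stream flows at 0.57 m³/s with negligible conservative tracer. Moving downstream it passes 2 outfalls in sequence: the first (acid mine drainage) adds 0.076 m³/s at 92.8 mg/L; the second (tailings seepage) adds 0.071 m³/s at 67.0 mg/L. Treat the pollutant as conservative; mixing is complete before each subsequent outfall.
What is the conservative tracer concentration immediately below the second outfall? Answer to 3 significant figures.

16.5 mg/L

After outfall 1: Q = 0.5700 + 0.07600 = 0.6460 m³/s; C = (0.5700·0 + 0.07600·92.80)/0.6460 = 10.92 mg/L.
After outfall 2: Q = 0.6460 + 0.07100 = 0.7170 m³/s; C = (0.6460·10.92 + 0.07100·67.00)/0.7170 = 16.47 mg/L.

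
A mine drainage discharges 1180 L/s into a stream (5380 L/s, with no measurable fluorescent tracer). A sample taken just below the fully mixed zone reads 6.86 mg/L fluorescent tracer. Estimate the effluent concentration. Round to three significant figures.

38.1 mg/L

Mass balance: 5380·0 + 1180·Cₑ = 6560·6.860
→ Cₑ = (6560·6.860 − 5380·0) / 1180 = 38.14 mg/L.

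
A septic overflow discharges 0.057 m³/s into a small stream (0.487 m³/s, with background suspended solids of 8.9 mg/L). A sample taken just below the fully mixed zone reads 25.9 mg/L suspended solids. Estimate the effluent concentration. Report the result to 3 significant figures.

171 mg/L

Mass balance: 0.4870·8.900 + 0.05700·Cₑ = 0.5440·25.90
→ Cₑ = (0.5440·25.90 − 0.4870·8.900) / 0.05700 = 171.1 mg/L.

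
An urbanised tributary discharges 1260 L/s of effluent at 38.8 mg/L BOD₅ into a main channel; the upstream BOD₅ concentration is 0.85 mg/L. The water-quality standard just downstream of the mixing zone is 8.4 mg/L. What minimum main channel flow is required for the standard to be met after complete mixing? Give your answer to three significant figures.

5070 L/s

Set C_mix = 8.4: (Q·0.8500 + 1260·38.80) / (Q + 1260) = 8.4
→ Q = 1260·(38.80 − 8.4)/(8.4 − 0.8500) = 5073 L/s.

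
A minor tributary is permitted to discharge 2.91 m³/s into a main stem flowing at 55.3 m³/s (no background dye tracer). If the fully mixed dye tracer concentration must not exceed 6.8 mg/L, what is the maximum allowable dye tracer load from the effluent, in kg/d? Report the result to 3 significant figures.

Mass balance at the limit: 55.30·0 + 2.910·Cₑ = 58.21·6.8 → Cₑ = 136.0 mg/L.
Load = 2.910 m³/s × 136.0 g/m³ × 86 400 s/d = 34200 kg/d.

34200 kg/d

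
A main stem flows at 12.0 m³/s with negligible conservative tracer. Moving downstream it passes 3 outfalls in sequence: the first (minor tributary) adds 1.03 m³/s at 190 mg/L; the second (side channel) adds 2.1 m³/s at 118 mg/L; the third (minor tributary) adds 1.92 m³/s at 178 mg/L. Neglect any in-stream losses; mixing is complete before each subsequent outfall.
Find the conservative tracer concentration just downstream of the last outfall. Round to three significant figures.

Outfall 1: combined Q = 13.03 m³/s; C = (12.00·0 + 1.030·190.0)/13.03 = 15.02 mg/L.
Outfall 2: combined Q = 15.13 m³/s; C = (13.03·15.02 + 2.100·118.0)/15.13 = 29.31 mg/L.
Outfall 3: combined Q = 17.05 m³/s; C = (15.13·29.31 + 1.920·178.0)/17.05 = 46.06 mg/L.

46.1 mg/L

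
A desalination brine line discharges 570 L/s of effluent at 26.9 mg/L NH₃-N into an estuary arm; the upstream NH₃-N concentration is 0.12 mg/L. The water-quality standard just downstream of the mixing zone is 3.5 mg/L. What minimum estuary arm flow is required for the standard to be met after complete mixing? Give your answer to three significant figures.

3950 L/s

Set C_mix = 3.5: (Q·0.1200 + 570.0·26.90) / (Q + 570.0) = 3.5
→ Q = 570.0·(26.90 − 3.5)/(3.5 − 0.1200) = 3946 L/s.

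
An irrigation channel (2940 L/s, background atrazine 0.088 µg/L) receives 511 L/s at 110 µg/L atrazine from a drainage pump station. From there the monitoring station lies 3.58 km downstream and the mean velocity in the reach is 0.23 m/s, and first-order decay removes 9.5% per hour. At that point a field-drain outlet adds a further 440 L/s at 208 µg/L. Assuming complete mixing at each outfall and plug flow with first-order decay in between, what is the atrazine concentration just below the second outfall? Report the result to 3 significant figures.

32.9 µg/L

Flow-weighted average: C = (2940·0.08800 + 511.0·110.0) / 3451 = 56470/3451 = 16.36 µg/L; combined flow 3451 L/s.
Travel time t = 3.58·1000 / 0.23 = 15570 s = 4.324 h.
9.5%/h lost → k = −ln(1 − 0.095) = 0.09982 h⁻¹.
After decay, C = 16.36 × e^(−kt) = 16.36 × 0.6495 = 10.63 µg/L.
At the second outfall, C = (3451·10.63 + 440.0·208.0) / (3451 + 440.0) = 32.95 µg/L.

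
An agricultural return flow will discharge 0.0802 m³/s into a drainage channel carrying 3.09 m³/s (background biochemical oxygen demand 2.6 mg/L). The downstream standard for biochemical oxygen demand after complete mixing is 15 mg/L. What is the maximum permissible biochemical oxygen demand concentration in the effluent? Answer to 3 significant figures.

At the limit, (Qr·Cr + Qe·Cₑ)/(Qr + Qe) = 15:
Cₑ = (3.170·15 − 3.090·2.600) / 0.08020 = 492.8 mg/L.

493 mg/L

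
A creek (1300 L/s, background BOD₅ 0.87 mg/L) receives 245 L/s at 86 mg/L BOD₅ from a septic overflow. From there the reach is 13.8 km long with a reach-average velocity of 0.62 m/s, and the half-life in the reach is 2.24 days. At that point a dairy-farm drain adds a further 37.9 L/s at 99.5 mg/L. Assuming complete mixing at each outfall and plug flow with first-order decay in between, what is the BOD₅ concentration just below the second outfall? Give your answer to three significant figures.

15.3 mg/L

After mixing, C = (1300·0.8700 + 245.0·86.00) / 1545 = 22200/1545 = 14.37 mg/L; combined flow 1545 L/s.
Travel time t = 13.8·1000 / 0.62 = 22260 s = 6.183 h.
Half-life 2.24 d → k = ln 2 / 2.24 = 0.3094 d⁻¹.
Applying C = C₀e^(−kt): 14.37 × 0.9234 = 13.27 mg/L.
At the second outfall, C = (1545·13.27 + 37.90·99.50) / (1545 + 37.90) = 15.33 mg/L.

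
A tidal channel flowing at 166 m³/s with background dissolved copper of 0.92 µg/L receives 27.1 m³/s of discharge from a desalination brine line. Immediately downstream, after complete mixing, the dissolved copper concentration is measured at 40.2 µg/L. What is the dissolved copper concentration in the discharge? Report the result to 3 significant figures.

281 µg/L

Mass balance: 166.0·0.9200 + 27.10·Cₑ = 193.1·40.20
→ Cₑ = (193.1·40.20 − 166.0·0.9200) / 27.10 = 280.8 µg/L.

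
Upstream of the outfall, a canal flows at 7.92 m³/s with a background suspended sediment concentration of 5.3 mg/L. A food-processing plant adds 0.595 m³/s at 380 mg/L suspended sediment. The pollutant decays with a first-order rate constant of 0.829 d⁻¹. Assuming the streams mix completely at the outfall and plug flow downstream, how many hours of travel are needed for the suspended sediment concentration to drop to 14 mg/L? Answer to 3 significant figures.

23.5 h

After mixing, C = (7.920·5.300 + 0.5950·380.0) / 8.515 = 268.1/8.515 = 31.48 mg/L.
31.48·exp(−k·t) = 14 → t = ln(31.48/14)/k = 84460 s = 23.46 h.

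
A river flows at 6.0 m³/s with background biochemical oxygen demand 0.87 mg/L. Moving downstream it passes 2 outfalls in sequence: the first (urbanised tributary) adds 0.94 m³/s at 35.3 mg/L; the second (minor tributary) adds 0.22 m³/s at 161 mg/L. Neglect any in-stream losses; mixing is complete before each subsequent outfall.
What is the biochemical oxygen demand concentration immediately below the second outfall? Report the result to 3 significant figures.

10.3 mg/L

Below outfall 1: Q → 6.940 m³/s, C = (6.000·0.8700 + 0.9400·35.30)/6.940 = 5.533 mg/L.
Below outfall 2: Q → 7.160 m³/s, C = (6.940·5.533 + 0.2200·161.0)/7.160 = 10.31 mg/L.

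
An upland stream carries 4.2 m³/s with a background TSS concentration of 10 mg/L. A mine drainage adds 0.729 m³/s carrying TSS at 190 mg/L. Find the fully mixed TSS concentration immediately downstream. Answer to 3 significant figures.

Flow-weighted average: C = (4.200·10.00 + 0.7290·190.0) / 4.929 = 180.5/4.929 = 36.62 mg/L.

36.6 mg/L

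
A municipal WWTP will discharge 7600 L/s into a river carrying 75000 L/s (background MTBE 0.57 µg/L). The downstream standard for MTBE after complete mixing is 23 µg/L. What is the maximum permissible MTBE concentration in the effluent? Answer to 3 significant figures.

At the limit, (Qr·Cr + Qe·Cₑ)/(Qr + Qe) = 23:
Cₑ = (82600·23 − 75000·0.5700) / 7600 = 244.3 µg/L.

244 µg/L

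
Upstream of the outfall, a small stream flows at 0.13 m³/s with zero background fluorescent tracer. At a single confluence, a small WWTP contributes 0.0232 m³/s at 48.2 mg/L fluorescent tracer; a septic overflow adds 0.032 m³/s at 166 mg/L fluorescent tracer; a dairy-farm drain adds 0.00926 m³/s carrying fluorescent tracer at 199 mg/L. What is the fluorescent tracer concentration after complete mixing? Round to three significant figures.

Flow-weighted average: C = (0.1300·0 + 0.02320·48.20 + 0.03200·166.0 + 0.009260·199.0) / 0.1945 = 8.273/0.1945 = 42.54 mg/L.

42.5 mg/L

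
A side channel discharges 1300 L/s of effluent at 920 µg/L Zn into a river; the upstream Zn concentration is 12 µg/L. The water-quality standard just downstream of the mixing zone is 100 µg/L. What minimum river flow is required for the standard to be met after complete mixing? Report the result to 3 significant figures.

Set C_mix = 100: (Q·12.00 + 1300·920.0) / (Q + 1300) = 100
→ Q = 1300·(920.0 − 100)/(100 − 12.00) = 12110 L/s.

12100 L/s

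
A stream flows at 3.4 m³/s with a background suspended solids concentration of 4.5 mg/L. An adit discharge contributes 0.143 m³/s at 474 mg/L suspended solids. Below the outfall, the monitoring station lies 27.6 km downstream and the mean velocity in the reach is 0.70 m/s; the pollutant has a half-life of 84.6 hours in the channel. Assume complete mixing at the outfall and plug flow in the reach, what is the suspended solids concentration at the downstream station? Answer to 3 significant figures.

Conservation of mass: C = (3.400·4.500 + 0.1430·474.0) / 3.543 = 83.08/3.543 = 23.45 mg/L.
Travel time t = 27.6·1000 / 0.70 = 39430 s = 10.95 h.
Half-life 84.6 h → k = ln 2 / 84.6 = 0.008193 h⁻¹ = 0.1966 d⁻¹.
Applying C = C₀e^(−kt): 23.45 × 0.9142 = 21.44 mg/L.

21.4 mg/L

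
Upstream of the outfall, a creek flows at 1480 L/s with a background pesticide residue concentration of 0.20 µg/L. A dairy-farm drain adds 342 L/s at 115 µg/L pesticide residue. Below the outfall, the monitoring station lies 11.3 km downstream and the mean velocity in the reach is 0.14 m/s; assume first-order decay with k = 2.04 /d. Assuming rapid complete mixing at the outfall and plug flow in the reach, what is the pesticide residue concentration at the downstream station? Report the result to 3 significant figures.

3.23 µg/L

Conservation of mass: C = (1480·0.2000 + 342.0·115.0) / 1822 = 39630/1822 = 21.75 µg/L.
Travel time t = 11.3·1000 / 0.14 = 80710 s = 22.42 h.
First-order decay: C = 21.75·exp(−k·t) = 21.75·0.1487 = 3.234 µg/L.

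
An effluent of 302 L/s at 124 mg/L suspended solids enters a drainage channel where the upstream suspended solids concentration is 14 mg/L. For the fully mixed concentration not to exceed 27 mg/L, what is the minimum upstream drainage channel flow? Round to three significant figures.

2250 L/s

Set C_mix = 27: (Q·14.00 + 302.0·124.0) / (Q + 302.0) = 27
→ Q = 302.0·(124.0 − 27)/(27 − 14.00) = 2253 L/s.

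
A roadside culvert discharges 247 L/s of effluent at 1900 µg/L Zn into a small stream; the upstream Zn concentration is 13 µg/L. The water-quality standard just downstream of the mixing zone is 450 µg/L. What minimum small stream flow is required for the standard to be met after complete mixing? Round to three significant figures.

820 L/s

Set C_mix = 450: (Q·13.00 + 247.0·1900) / (Q + 247.0) = 450
→ Q = 247.0·(1900 − 450)/(450 − 13.00) = 819.6 L/s.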